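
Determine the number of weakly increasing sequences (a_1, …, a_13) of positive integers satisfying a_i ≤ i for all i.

742900

Weakly increasing sequences with a_i ≤ i biject with Dyck paths of semilength 13, so there are C_13.
C_13 = C_12 · 2(2·12+1)/(12+2) = 208012 · 50/14 = 742900.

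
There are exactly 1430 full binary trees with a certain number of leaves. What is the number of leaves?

Full binary trees with L leaves are counted by C_{L−1}. The Catalan number equal to 1430 is C_8.
So the index is 8, and the number of leaves is 8 + 1 = 9.

9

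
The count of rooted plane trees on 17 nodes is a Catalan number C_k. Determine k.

16

A rooted plane tree on 17 nodes has 16 edges, and such trees are counted by C_16.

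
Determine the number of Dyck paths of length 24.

Dyck paths of semilength n (length 2n) are counted by C_n; here n = 12.
C_12 = C_11 · 2(2·11+1)/(11+2) = 58786 · 46/13 = 208012.

208012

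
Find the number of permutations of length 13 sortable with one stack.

742900

By Knuth's characterisation, the stack-sortable permutations of length 13 are the 231-avoiders, numbering C_13.
C_13 = C_12 · 2(2·12+1)/(12+2) = 208012 · 50/14 = 742900.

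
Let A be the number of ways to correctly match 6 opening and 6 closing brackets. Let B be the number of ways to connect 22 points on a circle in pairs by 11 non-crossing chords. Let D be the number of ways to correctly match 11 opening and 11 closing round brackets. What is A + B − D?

132

With 6 pairs the number of balanced bracket strings is the Catalan number C_6. So A = C_6 = 132.
Pairing 22 circle points by 11 non-crossing chords gives C_11 matchings. So B = C_11 = 58786.
Balanced strings of n pairs of brackets are counted by C_n; here n = 11. So D = C_11 = 58786.
A + B − D = 132 + 58786 − 58786 = 132.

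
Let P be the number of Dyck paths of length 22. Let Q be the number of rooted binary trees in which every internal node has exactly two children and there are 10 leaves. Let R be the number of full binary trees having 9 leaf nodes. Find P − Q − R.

A Dyck path with 11 up-steps and 11 down-steps has semilength 11, so there are C_11 of them. So P = C_11 = 58786.
A full binary tree with L leaves has L−1 internal nodes and is counted by C_{L−1}; L = 10 gives C_9. So Q = C_9 = 4862.
Full binary trees with 9 leaves have 9−1 = 8 internal nodes, so there are C_8 of them. So R = C_8 = 1430.
P − Q − R = 58786 − 4862 − 1430 = 52494.

52494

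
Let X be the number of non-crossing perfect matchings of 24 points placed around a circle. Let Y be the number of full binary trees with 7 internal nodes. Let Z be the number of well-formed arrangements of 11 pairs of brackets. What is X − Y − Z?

148797

Non-crossing perfect matchings of 2n points on a circle are counted by C_n; with 24 points, n = 12. So X = C_12 = 208012.
Full binary trees with n internal nodes are counted by C_n; here n = 7. So Y = C_7 = 429.
Balanced strings of n pairs of brackets are counted by C_n; here n = 11. So Z = C_11 = 58786.
X − Y − Z = 208012 − 429 − 58786 = 148797.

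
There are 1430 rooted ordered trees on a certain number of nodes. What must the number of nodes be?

9

Rooted ordered trees on m nodes are counted by C_{m−1}, and C_8 = 1430.
So the index is 8, and the number of nodes is 8 + 1 = 9.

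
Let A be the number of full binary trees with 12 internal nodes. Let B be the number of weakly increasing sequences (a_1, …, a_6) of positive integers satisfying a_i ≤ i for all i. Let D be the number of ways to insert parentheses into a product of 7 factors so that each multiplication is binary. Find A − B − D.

207748

Full binary trees with n internal nodes are counted by C_n; here n = 12. So A = C_12 = 208012.
Weakly increasing sequences with a_i ≤ i biject with Dyck paths of semilength 6, so there are C_6. So B = C_6 = 132.
Bracketing 7 factors into binary products is counted by C_{7−1} = C_6. So D = C_6 = 132.
A − B − D = 208012 − 132 − 132 = 207748.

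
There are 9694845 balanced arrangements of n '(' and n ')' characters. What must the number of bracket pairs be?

15

Balanced strings of n bracket-pairs are counted by C_n. Since C_15 = 9694845, the index is 15.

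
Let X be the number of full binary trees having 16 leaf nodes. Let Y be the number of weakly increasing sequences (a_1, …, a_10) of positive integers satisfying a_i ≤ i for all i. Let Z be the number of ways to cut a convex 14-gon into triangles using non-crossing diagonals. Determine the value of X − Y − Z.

9470037

A full binary tree with L leaves has L−1 internal nodes and is counted by C_{L−1}; L = 16 gives C_15. So X = C_15 = 9694845.
Such sub-staircase sequences of length n are counted by C_n; here n = 10. So Y = C_10 = 16796.
The number of triangulations of a 14-gon is the Catalan number C_12 (index = sides − 2). So Z = C_12 = 208012.
X − Y − Z = 9694845 − 16796 − 208012 = 9470037.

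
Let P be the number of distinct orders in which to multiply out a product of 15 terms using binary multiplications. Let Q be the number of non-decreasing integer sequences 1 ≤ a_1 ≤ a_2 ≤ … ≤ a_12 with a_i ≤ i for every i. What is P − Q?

Bracketing 15 factors into binary products is counted by C_{15−1} = C_14. So P = C_14 = 2674440.
Such sub-staircase sequences of length n are counted by C_n; here n = 12. So Q = C_12 = 208012.
P − Q = 2674440 − 208012 = 2466428.

2466428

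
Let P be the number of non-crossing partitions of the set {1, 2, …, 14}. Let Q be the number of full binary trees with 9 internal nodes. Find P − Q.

2669578

The non-crossing partitions of [14] form a lattice of size C_14. So P = C_14 = 2674440.
The number of full binary trees on 9 internal nodes is the Catalan number C_9. So Q = C_9 = 4862.
P − Q = 2674440 − 4862 = 2669578.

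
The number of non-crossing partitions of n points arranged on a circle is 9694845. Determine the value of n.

15

Non-crossing partitions of [n] are counted by C_n; 9694845 = C_15.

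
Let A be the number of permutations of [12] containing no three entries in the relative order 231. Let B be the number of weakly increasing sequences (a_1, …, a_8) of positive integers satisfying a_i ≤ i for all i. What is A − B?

206582

For any fixed pattern of length 3, the pattern-avoiding permutations of [12] number C_12. So A = C_12 = 208012.
Weakly increasing sequences with a_i ≤ i biject with Dyck paths of semilength 8, so there are C_8. So B = C_8 = 1430.
A − B = 208012 − 1430 = 206582.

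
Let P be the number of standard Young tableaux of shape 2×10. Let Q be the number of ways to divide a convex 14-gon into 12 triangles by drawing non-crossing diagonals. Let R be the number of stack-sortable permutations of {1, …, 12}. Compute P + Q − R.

16796

By the hook-length formula (or a Dyck-path bijection), SYT of shape 2×10 number C_10. So P = C_10 = 16796.
A convex 14-gon is triangulated into 12 triangles, and the number of such triangulations is the Catalan number C_{14−2} = C_12. So Q = C_12 = 208012.
By Knuth's characterisation, the stack-sortable permutations of length 12 are the 231-avoiders, numbering C_12. So R = C_12 = 208012.
P + Q − R = 16796 + 208012 − 208012 = 16796.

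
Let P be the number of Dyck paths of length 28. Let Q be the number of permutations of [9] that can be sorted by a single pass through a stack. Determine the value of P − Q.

2669578

Dyck paths of semilength n (length 2n) are counted by C_n; here n = 14. So P = C_14 = 2674440.
By Knuth's characterisation, the stack-sortable permutations of length 9 are the 231-avoiders, numbering C_9. So Q = C_9 = 4862.
P − Q = 2674440 − 4862 = 2669578.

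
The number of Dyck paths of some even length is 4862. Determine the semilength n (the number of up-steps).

Dyck paths of semilength n are counted by C_n; 4862 = C_9.

9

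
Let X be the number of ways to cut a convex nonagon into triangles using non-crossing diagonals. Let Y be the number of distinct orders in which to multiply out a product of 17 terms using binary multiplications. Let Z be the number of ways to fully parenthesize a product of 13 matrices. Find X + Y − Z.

35150087

The number of triangulations of a 9-gon is the Catalan number C_7 (index = sides − 2). So X = C_7 = 429.
Ways to associate a product of 17 factors correspond to binary trees on 17 leaves, so the count is C_16. So Y = C_16 = 35357670.
Bracketing 13 factors into binary products is counted by C_{13−1} = C_12. So Z = C_12 = 208012.
X + Y − Z = 429 + 35357670 − 208012 = 35150087.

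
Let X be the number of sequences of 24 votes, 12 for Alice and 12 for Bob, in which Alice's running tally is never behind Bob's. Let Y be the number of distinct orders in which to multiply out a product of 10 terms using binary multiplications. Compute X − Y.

Reading a vote for the leader as '(' and for the other as ')' turns such a sequence into a balanced string of 12 pairs, so the count is C_12. So X = C_12 = 208012.
Ways to associate a product of 10 factors correspond to binary trees on 10 leaves, so the count is C_9. So Y = C_9 = 4862.
X − Y = 208012 − 4862 = 203150.

203150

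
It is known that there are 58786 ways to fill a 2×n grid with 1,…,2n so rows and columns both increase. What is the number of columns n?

Standard Young tableaux of shape 2×n are counted by C_n; 58786 = C_11.

11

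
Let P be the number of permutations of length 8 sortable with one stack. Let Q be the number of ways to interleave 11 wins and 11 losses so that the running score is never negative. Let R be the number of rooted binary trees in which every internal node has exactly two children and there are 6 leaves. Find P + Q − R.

By Knuth's characterisation, the stack-sortable permutations of length 8 are the 231-avoiders, numbering C_8. So P = C_8 = 1430.
Reading a vote for the leader as '(' and for the other as ')' turns such a sequence into a balanced string of 11 pairs, so the count is C_11. So Q = C_11 = 58786.
Full binary trees with 6 leaves have 6−1 = 5 internal nodes, so there are C_5 of them. So R = C_5 = 42.
P + Q − R = 1430 + 58786 − 42 = 60174.

60174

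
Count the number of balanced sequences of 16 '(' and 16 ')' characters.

Balanced strings of n pairs of brackets are counted by C_n; here n = 16.
C_16 = 35357670.

35357670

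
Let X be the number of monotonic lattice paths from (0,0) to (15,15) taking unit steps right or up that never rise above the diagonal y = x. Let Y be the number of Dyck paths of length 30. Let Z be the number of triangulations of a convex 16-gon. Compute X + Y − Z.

Sub-diagonal monotone paths from (0,0) to (15,15) biject with Dyck paths of semilength 15, giving C_15. So X = C_15 = 9694845.
A Dyck path with 15 up-steps and 15 down-steps has semilength 15, so there are C_15 of them. So Y = C_15 = 9694845.
Triangulations of a convex m-gon are counted by C_{m−2}; with m = 16 this is C_14. So Z = C_14 = 2674440.
X + Y − Z = 9694845 + 9694845 − 2674440 = 16715250.

16715250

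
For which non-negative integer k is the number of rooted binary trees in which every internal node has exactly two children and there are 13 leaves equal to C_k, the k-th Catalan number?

12

Full binary trees with 13 leaves have 13−1 = 12 internal nodes, so there are C_12 of them.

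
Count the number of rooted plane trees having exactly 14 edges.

2674440

Rooted ordered trees with n edges are counted by C_n; here n = 14.
C_14 = 2674440.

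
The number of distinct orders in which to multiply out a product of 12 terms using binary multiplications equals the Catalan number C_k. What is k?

11

Bracketing 12 factors into binary products is counted by C_{12−1} = C_11.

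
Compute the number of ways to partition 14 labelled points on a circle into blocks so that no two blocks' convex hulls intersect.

Non-crossing partitions of an n-element set are counted by C_n; here n = 14.
C_14 = C(28,14)/15 = 40116600/15 = 2674440.

2674440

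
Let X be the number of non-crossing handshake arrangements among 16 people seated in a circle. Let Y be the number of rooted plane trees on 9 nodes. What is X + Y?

With 16 = 2·8 people, non-crossing handshake pairings are non-crossing perfect matchings on a circle, counted by C_8. So X = C_8 = 1430.
Rooted ordered (plane) trees on m nodes have m−1 edges and are counted by C_{m−1}; m = 9 gives C_8. So Y = C_8 = 1430.
X + Y = 1430 + 1430 = 2860.

2860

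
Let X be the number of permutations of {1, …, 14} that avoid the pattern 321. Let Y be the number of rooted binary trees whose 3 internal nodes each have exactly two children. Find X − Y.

2674435

For any fixed pattern of length 3, the pattern-avoiding permutations of [14] number C_14. So X = C_14 = 2674440.
Full binary trees with n internal nodes are counted by C_n; here n = 3. So Y = C_3 = 5.
X − Y = 2674440 − 5 = 2674435.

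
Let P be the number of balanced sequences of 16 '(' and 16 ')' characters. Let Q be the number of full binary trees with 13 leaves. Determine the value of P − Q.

A balanced arrangement of 16 bracket pairs is a Dyck word of semilength 16, so the count is C_16. So P = C_16 = 35357670.
A full binary tree with L leaves has L−1 internal nodes and is counted by C_{L−1}; L = 13 gives C_12. So Q = C_12 = 208012.
P − Q = 35357670 − 208012 = 35149658.

35149658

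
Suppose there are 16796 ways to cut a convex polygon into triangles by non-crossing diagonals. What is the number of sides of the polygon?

Triangulations of a convex m-gon are counted by C_{m−2}. Since C_10 = 16796, the index is 10.
So m − 2 = 10, giving m = 12 sides.

12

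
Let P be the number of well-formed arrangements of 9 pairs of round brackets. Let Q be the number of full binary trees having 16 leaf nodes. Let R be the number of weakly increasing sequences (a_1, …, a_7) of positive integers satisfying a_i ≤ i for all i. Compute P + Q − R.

9699278

A balanced arrangement of 9 bracket pairs is a Dyck word of semilength 9, so the count is C_9. So P = C_9 = 4862.
Full binary trees with 16 leaves have 16−1 = 15 internal nodes, so there are C_15 of them. So Q = C_15 = 9694845.
Weakly increasing sequences with a_i ≤ i biject with Dyck paths of semilength 7, so there are C_7. So R = C_7 = 429.
P + Q − R = 4862 + 9694845 − 429 = 9699278.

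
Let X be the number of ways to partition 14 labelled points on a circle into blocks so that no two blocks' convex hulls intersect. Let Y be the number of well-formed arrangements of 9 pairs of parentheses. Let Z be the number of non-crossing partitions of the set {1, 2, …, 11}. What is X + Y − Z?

2620516

Non-crossing partitions of an n-element set are counted by C_n; here n = 14. So X = C_14 = 2674440.
A balanced arrangement of 9 bracket pairs is a Dyck word of semilength 9, so the count is C_9. So Y = C_9 = 4862.
The non-crossing partitions of [11] form a lattice of size C_11. So Z = C_11 = 58786.
X + Y − Z = 2674440 + 4862 − 58786 = 2620516.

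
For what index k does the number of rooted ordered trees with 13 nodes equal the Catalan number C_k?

12

A rooted plane tree on 13 nodes has 12 edges, and such trees are counted by C_12.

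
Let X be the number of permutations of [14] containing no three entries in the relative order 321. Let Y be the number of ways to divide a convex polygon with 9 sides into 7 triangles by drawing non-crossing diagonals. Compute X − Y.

Permutations of [n] avoiding any single length-3 pattern are counted by C_n; here n = 14. So X = C_14 = 2674440.
Triangulations of a convex m-gon are counted by C_{m−2}; with m = 9 this is C_7. So Y = C_7 = 429.
X − Y = 2674440 − 429 = 2674011.

2674011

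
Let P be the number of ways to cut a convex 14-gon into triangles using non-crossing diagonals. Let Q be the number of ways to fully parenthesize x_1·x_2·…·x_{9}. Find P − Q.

Triangulations of a convex m-gon are counted by C_{m−2}; with m = 14 this is C_12. So P = C_12 = 208012.
Parenthesizations of m factors correspond to full binary trees with m leaves, counted by C_{m−1}; m = 9 gives C_8. So Q = C_8 = 1430.
P − Q = 208012 − 1430 = 206582.

206582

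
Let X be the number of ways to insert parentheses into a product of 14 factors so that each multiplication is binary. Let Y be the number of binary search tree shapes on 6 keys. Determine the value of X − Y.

Bracketing 14 factors into binary products is counted by C_{14−1} = C_13. So X = C_13 = 742900.
There are C_n binary search tree shapes on n keys; with n = 6 that is C_6. So Y = C_6 = 132.
X − Y = 742900 − 132 = 742768.

742768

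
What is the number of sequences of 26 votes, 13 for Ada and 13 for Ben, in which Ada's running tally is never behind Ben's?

742900

Reading a vote for the leader as '(' and for the other as ')' turns such a sequence into a balanced string of 13 pairs, so the count is C_13.
C_13 = C(26,13)/14 = 10400600/14 = 742900.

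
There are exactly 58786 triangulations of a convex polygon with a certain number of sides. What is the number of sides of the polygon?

Triangulations of a convex m-gon are counted by C_{m−2}; 58786 = C_11.
So m − 2 = 11, giving m = 13 sides.

13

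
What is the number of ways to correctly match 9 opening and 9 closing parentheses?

A balanced arrangement of 9 bracket pairs is a Dyck word of semilength 9, so the count is C_9.
C_9 = C(18,9)/10 = 48620/10 = 4862.

4862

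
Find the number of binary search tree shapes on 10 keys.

16796

Rooted binary trees with 10 nodes (each child slot possibly empty) number C_10.
C_10 = C(20,10)/11 = 184756/11 = 16796.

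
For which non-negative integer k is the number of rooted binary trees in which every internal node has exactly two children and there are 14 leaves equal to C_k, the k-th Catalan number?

13

Full binary trees with 14 leaves have 14−1 = 13 internal nodes, so there are C_13 of them.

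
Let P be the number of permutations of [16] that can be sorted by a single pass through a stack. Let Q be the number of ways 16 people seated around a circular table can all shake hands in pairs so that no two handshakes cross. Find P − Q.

By Knuth's characterisation, the stack-sortable permutations of length 16 are the 231-avoiders, numbering C_16. So P = C_16 = 35357670.
Non-crossing handshake pairings of 2n people are counted by C_n; 16 people gives n = 8. So Q = C_8 = 1430.
P − Q = 35357670 − 1430 = 35356240.

35356240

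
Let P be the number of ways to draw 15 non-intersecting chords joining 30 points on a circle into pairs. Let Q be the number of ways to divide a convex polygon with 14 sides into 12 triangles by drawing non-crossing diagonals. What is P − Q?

Non-crossing perfect matchings of 2n points on a circle are counted by C_n; with 30 points, n = 15. So P = C_15 = 9694845.
A convex 14-gon is triangulated into 12 triangles, and the number of such triangulations is the Catalan number C_{14−2} = C_12. So Q = C_12 = 208012.
P − Q = 9694845 − 208012 = 9486833.

9486833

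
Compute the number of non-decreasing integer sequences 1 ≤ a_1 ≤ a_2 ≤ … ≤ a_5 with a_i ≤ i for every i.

Weakly increasing sequences with a_i ≤ i biject with Dyck paths of semilength 5, so there are C_5.
C_5 = 42.

42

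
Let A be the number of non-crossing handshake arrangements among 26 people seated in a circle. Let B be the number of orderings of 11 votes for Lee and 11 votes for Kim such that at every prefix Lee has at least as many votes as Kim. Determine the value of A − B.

Non-crossing handshake pairings of 2n people are counted by C_n; 26 people gives n = 13. So A = C_13 = 742900.
Reading a vote for the leader as '(' and for the other as ')' turns such a sequence into a balanced string of 11 pairs, so the count is C_11. So B = C_11 = 58786.
A − B = 742900 − 58786 = 684114.

684114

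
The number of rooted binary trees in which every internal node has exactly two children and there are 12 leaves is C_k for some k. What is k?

11

A full binary tree with L leaves has L−1 internal nodes and is counted by C_{L−1}; L = 12 gives C_11.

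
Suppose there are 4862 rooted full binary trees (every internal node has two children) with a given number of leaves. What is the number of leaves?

Full binary trees with L leaves are counted by C_{L−1}, and C_9 = 4862.
So the index is 9, and the number of leaves is 9 + 1 = 10.

10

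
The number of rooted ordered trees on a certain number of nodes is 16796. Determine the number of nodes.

Rooted ordered trees on m nodes are counted by C_{m−1}. Since C_10 = 16796, the index is 10.
So the index is 10, and the number of nodes is 10 + 1 = 11.

11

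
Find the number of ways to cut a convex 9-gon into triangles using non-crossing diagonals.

429

A convex 9-gon is triangulated into 7 triangles, and the number of such triangulations is the Catalan number C_{9−2} = C_7.
C_7 = C(14,7)/8 = 3432/8 = 429.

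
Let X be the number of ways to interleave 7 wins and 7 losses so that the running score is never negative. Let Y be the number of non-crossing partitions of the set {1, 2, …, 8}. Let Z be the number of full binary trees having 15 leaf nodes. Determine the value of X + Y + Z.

2676299

Ballot sequences with n votes each where one side never trails are Dyck words, counted by C_n; here n = 7. So X = C_7 = 429.
The non-crossing partitions of [8] form a lattice of size C_8. So Y = C_8 = 1430.
Full binary trees with 15 leaves have 15−1 = 14 internal nodes, so there are C_14 of them. So Z = C_14 = 2674440.
X + Y + Z = 429 + 1430 + 2674440 = 2676299.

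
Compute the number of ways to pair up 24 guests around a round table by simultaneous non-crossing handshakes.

Non-crossing handshake pairings of 2n people are counted by C_n; 24 people gives n = 12.
C_12 = 208012.

208012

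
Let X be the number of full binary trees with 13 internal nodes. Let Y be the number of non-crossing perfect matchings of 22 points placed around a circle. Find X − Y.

684114

Full binary trees with n internal nodes are counted by C_n; here n = 13. So X = C_13 = 742900.
Pairing 22 circle points by 11 non-crossing chords gives C_11 matchings. So Y = C_11 = 58786.
X − Y = 742900 − 58786 = 684114.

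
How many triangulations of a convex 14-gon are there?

208012

Triangulations of a convex m-gon are counted by C_{m−2}; with m = 14 this is C_12.
C_12 = C(24,12)/13 = 2704156/13 = 208012.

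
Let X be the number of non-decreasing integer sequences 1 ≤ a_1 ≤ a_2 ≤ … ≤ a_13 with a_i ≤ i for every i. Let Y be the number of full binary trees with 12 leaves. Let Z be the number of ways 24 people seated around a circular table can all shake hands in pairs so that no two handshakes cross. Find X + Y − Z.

593674

Weakly increasing sequences with a_i ≤ i biject with Dyck paths of semilength 13, so there are C_13. So X = C_13 = 742900.
Full binary trees with 12 leaves have 12−1 = 11 internal nodes, so there are C_11 of them. So Y = C_11 = 58786.
Non-crossing handshake pairings of 2n people are counted by C_n; 24 people gives n = 12. So Z = C_12 = 208012.
X + Y − Z = 742900 + 58786 − 208012 = 593674.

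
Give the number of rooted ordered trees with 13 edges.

742900

A rooted plane tree with 13 edges has 14 nodes, and the count is C_13.
C_13 = C(26,13)/14 = 10400600/14 = 742900.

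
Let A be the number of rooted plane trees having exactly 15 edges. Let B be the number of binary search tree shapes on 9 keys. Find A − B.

Rooted ordered trees with n edges are counted by C_n; here n = 15. So A = C_15 = 9694845.
Rooted binary trees with 9 nodes (each child slot possibly empty) number C_9. So B = C_9 = 4862.
A − B = 9694845 − 4862 = 9689983.

9689983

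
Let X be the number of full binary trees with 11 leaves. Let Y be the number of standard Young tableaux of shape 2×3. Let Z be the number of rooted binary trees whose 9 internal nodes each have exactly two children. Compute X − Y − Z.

11929

Full binary trees with 11 leaves have 11−1 = 10 internal nodes, so there are C_10 of them. So X = C_10 = 16796.
By the hook-length formula (or a Dyck-path bijection), SYT of shape 2×3 number C_3. So Y = C_3 = 5.
The number of full binary trees on 9 internal nodes is the Catalan number C_9. So Z = C_9 = 4862.
X − Y − Z = 16796 − 5 − 4862 = 11929.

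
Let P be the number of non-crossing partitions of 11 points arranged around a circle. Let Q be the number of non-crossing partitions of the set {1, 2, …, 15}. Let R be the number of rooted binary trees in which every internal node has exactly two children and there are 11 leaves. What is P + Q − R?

9736835

Non-crossing partitions of an n-element set are counted by C_n; here n = 11. So P = C_11 = 58786.
Non-crossing partitions of an n-element set are counted by C_n; here n = 15. So Q = C_15 = 9694845.
Full binary trees with 11 leaves have 11−1 = 10 internal nodes, so there are C_10 of them. So R = C_10 = 16796.
P + Q − R = 58786 + 9694845 − 16796 = 9736835.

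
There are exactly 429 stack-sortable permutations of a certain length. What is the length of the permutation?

7

Stack-sortable permutations of [n] are counted by C_n; 429 = C_7.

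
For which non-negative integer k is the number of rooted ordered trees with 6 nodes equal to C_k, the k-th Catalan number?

5

A rooted plane tree on 6 nodes has 5 edges, and such trees are counted by C_5.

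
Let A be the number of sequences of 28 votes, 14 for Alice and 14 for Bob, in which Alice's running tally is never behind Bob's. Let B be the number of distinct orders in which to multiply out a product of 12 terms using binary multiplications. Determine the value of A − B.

2615654

Reading a vote for the leader as '(' and for the other as ')' turns such a sequence into a balanced string of 14 pairs, so the count is C_14. So A = C_14 = 2674440.
Ways to associate a product of 12 factors correspond to binary trees on 12 leaves, so the count is C_11. So B = C_11 = 58786.
A − B = 2674440 − 58786 = 2615654.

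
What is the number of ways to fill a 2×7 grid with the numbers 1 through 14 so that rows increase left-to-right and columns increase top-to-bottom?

429

Standard Young tableaux of shape 2×n are counted by C_n; here n = 7.
C_7 = C_6 · 2(2·6+1)/(6+2) = 132 · 26/8 = 429.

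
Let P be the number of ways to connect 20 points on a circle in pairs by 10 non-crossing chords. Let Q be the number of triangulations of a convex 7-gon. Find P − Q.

Pairing 20 circle points by 10 non-crossing chords gives C_10 matchings. So P = C_10 = 16796.
The number of triangulations of a 7-gon is the Catalan number C_5 (index = sides − 2). So Q = C_5 = 42.
P − Q = 16796 − 42 = 16754.

16754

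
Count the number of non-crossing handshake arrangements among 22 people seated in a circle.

Non-crossing handshake pairings of 2n people are counted by C_n; 22 people gives n = 11.
C_11 = C(22,11)/12 = 705432/12 = 58786.

58786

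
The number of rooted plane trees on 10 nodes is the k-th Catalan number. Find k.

Rooted ordered (plane) trees on m nodes have m−1 edges and are counted by C_{m−1}; m = 10 gives C_9.

9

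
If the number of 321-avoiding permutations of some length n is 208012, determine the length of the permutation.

Permutations of [n] avoiding a fixed length-3 pattern are counted by C_n; 208012 = C_12.

12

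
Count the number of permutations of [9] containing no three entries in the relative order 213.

4862

For any fixed pattern of length 3, the pattern-avoiding permutations of [9] number C_9.
C_9 = 4862.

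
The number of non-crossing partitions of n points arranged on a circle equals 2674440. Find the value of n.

14

Non-crossing partitions of [n] are counted by C_n. Since C_14 = 2674440, the index is 14.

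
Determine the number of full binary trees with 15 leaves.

2674440

Full binary trees with 15 leaves have 15−1 = 14 internal nodes, so there are C_14 of them.
C_14 = C_13 · 2(2·13+1)/(13+2) = 742900 · 54/15 = 2674440.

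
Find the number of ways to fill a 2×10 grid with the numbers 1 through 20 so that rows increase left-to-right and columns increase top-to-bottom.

16796

Standard Young tableaux of shape 2×n are counted by C_n; here n = 10.
C_10 = C(20,10)/11 = 184756/11 = 16796.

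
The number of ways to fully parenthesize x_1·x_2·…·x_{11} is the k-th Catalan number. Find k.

10

Parenthesizations of m factors correspond to full binary trees with m leaves, counted by C_{m−1}; m = 11 gives C_10.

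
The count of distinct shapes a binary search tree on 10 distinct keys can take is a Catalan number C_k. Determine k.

10

There are C_n binary search tree shapes on n keys; with n = 10 that is C_10.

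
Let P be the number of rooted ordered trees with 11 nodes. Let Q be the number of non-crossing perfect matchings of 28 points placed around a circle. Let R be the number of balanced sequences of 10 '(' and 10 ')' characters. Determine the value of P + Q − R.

A rooted plane tree on 11 nodes has 10 edges, and such trees are counted by C_10. So P = C_10 = 16796.
Non-crossing perfect matchings of 2n points on a circle are counted by C_n; with 28 points, n = 14. So Q = C_14 = 2674440.
With 10 pairs the number of balanced bracket strings is the Catalan number C_10. So R = C_10 = 16796.
P + Q − R = 16796 + 2674440 − 16796 = 2674440.

2674440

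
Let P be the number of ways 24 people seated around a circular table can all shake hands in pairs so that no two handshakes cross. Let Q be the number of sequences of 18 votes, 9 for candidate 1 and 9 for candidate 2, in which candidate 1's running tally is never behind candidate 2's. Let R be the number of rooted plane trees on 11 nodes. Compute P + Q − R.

196078

With 24 = 2·12 people, non-crossing handshake pairings are non-crossing perfect matchings on a circle, counted by C_12. So P = C_12 = 208012.
Ballot sequences with n votes each where one side never trails are Dyck words, counted by C_n; here n = 9. So Q = C_9 = 4862.
A rooted plane tree on 11 nodes has 10 edges, and such trees are counted by C_10. So R = C_10 = 16796.
P + Q − R = 208012 + 4862 − 16796 = 196078.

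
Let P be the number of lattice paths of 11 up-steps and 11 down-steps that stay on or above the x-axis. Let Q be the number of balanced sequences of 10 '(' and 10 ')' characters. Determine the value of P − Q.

41990

Paths of 11 up- and 11 down-steps that never dip below the axis are Dyck paths; their count is C_11. So P = C_11 = 58786.
A balanced arrangement of 10 bracket pairs is a Dyck word of semilength 10, so the count is C_10. So Q = C_10 = 16796.
P − Q = 58786 − 16796 = 41990.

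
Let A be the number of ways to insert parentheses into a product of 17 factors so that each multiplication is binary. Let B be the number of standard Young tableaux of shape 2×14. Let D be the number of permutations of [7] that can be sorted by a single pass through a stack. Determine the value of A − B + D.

Ways to associate a product of 17 factors correspond to binary trees on 17 leaves, so the count is C_16. So A = C_16 = 35357670.
By the hook-length formula (or a Dyck-path bijection), SYT of shape 2×14 number C_14. So B = C_14 = 2674440.
By Knuth's characterisation, the stack-sortable permutations of length 7 are the 231-avoiders, numbering C_7. So D = C_7 = 429.
A − B + D = 35357670 − 2674440 + 429 = 32683659.

32683659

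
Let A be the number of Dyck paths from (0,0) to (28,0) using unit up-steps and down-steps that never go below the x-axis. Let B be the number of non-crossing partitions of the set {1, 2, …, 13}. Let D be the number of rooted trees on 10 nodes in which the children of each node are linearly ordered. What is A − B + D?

Dyck paths of semilength n (length 2n) are counted by C_n; here n = 14. So A = C_14 = 2674440.
The non-crossing partitions of [13] form a lattice of size C_13. So B = C_13 = 742900.
A rooted plane tree on 10 nodes has 9 edges, and such trees are counted by C_9. So D = C_9 = 4862.
A − B + D = 2674440 − 742900 + 4862 = 1936402.

1936402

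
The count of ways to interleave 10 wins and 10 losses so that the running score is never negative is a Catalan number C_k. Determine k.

Reading a vote for the leader as '(' and for the other as ')' turns such a sequence into a balanced string of 10 pairs, so the count is C_10.

10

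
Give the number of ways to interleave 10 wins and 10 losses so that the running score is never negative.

16796

Ballot sequences with n votes each where one side never trails are Dyck words, counted by C_n; here n = 10.
C_10 = C(20,10)/11 = 184756/11 = 16796.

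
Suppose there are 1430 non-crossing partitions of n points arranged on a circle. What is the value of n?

Non-crossing partitions of [n] are counted by C_n. The Catalan number equal to 1430 is C_8.

8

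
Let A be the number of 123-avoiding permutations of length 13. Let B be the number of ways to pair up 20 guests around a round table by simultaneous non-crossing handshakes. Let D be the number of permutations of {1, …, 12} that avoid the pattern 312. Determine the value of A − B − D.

518092

For any fixed pattern of length 3, the pattern-avoiding permutations of [13] number C_13. So A = C_13 = 742900.
Non-crossing handshake pairings of 2n people are counted by C_n; 20 people gives n = 10. So B = C_10 = 16796.
Permutations of [n] avoiding any single length-3 pattern are counted by C_n; here n = 12. So D = C_12 = 208012.
A − B − D = 742900 − 16796 − 208012 = 518092.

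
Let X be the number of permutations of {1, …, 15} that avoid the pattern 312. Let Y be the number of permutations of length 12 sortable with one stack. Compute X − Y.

9486833

Permutations of [n] avoiding any single length-3 pattern are counted by C_n; here n = 15. So X = C_15 = 9694845.
Stack-sortable permutations are exactly the 231-avoiding ones, counted by C_n; here n = 12. So Y = C_12 = 208012.
X − Y = 9694845 − 208012 = 9486833.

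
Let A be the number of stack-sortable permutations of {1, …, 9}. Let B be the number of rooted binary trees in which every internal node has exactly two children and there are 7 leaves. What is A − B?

Stack-sortable permutations are exactly the 231-avoiding ones, counted by C_n; here n = 9. So A = C_9 = 4862.
Full binary trees with 7 leaves have 7−1 = 6 internal nodes, so there are C_6 of them. So B = C_6 = 132.
A − B = 4862 − 132 = 4730.

4730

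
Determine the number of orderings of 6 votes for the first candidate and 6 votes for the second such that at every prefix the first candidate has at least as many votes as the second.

Reading a vote for the leader as '(' and for the other as ')' turns such a sequence into a balanced string of 6 pairs, so the count is C_6.
C_6 = C(12,6)/7 = 924/7 = 132.

132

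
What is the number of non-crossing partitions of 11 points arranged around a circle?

Non-crossing partitions of an n-element set are counted by C_n; here n = 11.
C_11 = C_10 · 2(2·10+1)/(10+2) = 16796 · 42/12 = 58786.

58786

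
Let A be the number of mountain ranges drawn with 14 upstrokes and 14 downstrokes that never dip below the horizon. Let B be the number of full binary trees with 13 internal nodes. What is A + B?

3417340

A Dyck path with 14 up-steps and 14 down-steps has semilength 14, so there are C_14 of them. So A = C_14 = 2674440.
The number of full binary trees on 13 internal nodes is the Catalan number C_13. So B = C_13 = 742900.
A + B = 2674440 + 742900 = 3417340.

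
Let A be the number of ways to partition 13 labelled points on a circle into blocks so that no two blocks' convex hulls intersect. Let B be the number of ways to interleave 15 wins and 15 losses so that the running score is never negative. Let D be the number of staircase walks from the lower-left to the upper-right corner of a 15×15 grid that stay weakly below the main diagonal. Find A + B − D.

The non-crossing partitions of [13] form a lattice of size C_13. So A = C_13 = 742900.
Ballot sequences with n votes each where one side never trails are Dyck words, counted by C_n; here n = 15. So B = C_15 = 9694845.
Monotone paths in an n×n grid that stay weakly below the diagonal are counted by C_n; here n = 15. So D = C_15 = 9694845.
A + B − D = 742900 + 9694845 − 9694845 = 742900.

742900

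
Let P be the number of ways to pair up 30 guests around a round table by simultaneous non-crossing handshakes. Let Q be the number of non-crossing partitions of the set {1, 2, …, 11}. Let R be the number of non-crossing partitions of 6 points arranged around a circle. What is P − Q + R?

Non-crossing handshake pairings of 2n people are counted by C_n; 30 people gives n = 15. So P = C_15 = 9694845.
The non-crossing partitions of [11] form a lattice of size C_11. So Q = C_11 = 58786.
Non-crossing partitions of an n-element set are counted by C_n; here n = 6. So R = C_6 = 132.
P − Q + R = 9694845 − 58786 + 132 = 9636191.

9636191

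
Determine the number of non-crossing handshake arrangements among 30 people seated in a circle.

With 30 = 2·15 people, non-crossing handshake pairings are non-crossing perfect matchings on a circle, counted by C_15.
C_15 = C_14 · 2(2·14+1)/(14+2) = 2674440 · 58/16 = 9694845.

9694845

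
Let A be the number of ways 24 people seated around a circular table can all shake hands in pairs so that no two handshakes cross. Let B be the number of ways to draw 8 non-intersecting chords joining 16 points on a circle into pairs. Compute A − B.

With 24 = 2·12 people, non-crossing handshake pairings are non-crossing perfect matchings on a circle, counted by C_12. So A = C_12 = 208012.
Pairing 16 circle points by 8 non-crossing chords gives C_8 matchings. So B = C_8 = 1430.
A − B = 208012 − 1430 = 206582.

206582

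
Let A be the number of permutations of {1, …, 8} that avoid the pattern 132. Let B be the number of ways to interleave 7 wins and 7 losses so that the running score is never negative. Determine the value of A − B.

1001

For any fixed pattern of length 3, the pattern-avoiding permutations of [8] number C_8. So A = C_8 = 1430.
Reading a vote for the leader as '(' and for the other as ')' turns such a sequence into a balanced string of 7 pairs, so the count is C_7. So B = C_7 = 429.
A − B = 1430 − 429 = 1001.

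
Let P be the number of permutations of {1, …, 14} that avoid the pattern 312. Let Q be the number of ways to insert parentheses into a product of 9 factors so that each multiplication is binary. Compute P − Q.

2673010

For any fixed pattern of length 3, the pattern-avoiding permutations of [14] number C_14. So P = C_14 = 2674440.
Bracketing 9 factors into binary products is counted by C_{9−1} = C_8. So Q = C_8 = 1430.
P − Q = 2674440 − 1430 = 2673010.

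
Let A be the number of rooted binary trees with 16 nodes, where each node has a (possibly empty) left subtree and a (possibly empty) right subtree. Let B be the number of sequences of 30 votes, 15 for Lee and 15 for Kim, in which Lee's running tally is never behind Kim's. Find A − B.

25662825

There are C_n binary search tree shapes on n keys; with n = 16 that is C_16. So A = C_16 = 35357670.
Ballot sequences with n votes each where one side never trails are Dyck words, counted by C_n; here n = 15. So B = C_15 = 9694845.
A − B = 35357670 − 9694845 = 25662825.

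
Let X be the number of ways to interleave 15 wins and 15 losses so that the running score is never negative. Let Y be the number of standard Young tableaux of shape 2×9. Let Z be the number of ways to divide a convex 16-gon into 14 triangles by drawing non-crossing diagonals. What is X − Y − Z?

Reading a vote for the leader as '(' and for the other as ')' turns such a sequence into a balanced string of 15 pairs, so the count is C_15. So X = C_15 = 9694845.
Standard Young tableaux of shape 2×n are counted by C_n; here n = 9. So Y = C_9 = 4862.
The number of triangulations of a 16-gon is the Catalan number C_14 (index = sides − 2). So Z = C_14 = 2674440.
X − Y − Z = 9694845 − 4862 − 2674440 = 7015543.

7015543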